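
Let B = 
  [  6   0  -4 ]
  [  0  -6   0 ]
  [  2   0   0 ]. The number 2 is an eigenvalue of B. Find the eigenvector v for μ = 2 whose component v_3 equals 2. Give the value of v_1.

2

B − 2I = [[4, 0, -4], [0, -8, 0], [2, 0, -2]].
Solving (B − 2I)v = 0 gives the eigenspace spanned by (2, 0, 2).
With v_3 = 2, v = (2, 0, 2), so v_1 = 2.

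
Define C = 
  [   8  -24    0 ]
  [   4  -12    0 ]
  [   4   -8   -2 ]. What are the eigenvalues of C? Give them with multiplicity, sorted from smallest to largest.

Characteristic polynomial: p(t) = t^3 + 6t^2 + 8t = t(t + 2)(t + 4).
Roots (with multiplicity): -4, -2, 0.

-4, -2, 0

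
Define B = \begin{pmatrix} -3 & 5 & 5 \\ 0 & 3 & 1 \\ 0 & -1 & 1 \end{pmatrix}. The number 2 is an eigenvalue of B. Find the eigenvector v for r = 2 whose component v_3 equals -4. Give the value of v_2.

B − 2I = [[-5, 5, 5], [0, 1, 1], [0, -1, -1]].
Solving (B − 2I)v = 0 gives the eigenspace spanned by (0, 4, -4).
With v_3 = -4, v = (0, 4, -4), so v_2 = 4.

4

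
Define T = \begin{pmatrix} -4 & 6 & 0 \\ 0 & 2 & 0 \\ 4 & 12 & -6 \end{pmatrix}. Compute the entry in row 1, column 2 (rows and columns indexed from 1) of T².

Characteristic polynomial: r^3 + 8r^2 + 4r - 48 = (r - 2)(r + 4)(r + 6), so the eigenvalues are -6, -4, 2.
r=-4: eigenvector (1, 0, 2).
r=2: eigenvector (1, 1, 2).
r=-6: eigenvector (0, 0, 1).
P = [[1, 1, 0], [0, 1, 0], [2, 2, 1]], D = diag(-4, 2, -6), P⁻¹ = [[1, -1, 0], [0, 1, 0], [-2, 0, 1]].
T² = P·diag(16, 4, 36)·P⁻¹ = [[16, -12, 0], [0, 4, 0], [-40, -24, 36]].
The requested entry is -12.

-12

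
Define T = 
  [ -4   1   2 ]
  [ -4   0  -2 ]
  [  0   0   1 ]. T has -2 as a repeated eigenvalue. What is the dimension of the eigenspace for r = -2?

T + 2I = [[-2, 1, 2], [-4, 2, -2], [0, 0, 3]].
This matrix has rank 2, so its null space has dimension 3 − 2 = 1.

1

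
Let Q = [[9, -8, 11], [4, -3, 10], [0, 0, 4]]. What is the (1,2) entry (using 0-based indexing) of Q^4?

1134

Characteristic polynomial: λ^3 - 10λ^2 + 29λ - 20 = (λ - 5)(λ - 4)(λ - 1), so the eigenvalues are 1, 4, 5.
λ=5: eigenvector (2, 1, 0).
λ=1: eigenvector (1, 1, 0).
λ=4: eigenvector (1, 2, 1).
P = [[2, 1, 1], [1, 1, 2], [0, 0, 1]], D = diag(5, 1, 4), P⁻¹ = [[1, -1, 1], [-1, 2, -3], [0, 0, 1]].
Q⁴ = P·diag(625, 1, 256)·P⁻¹ = [[1249, -1248, 1503], [624, -623, 1134], [0, 0, 256]].
The requested entry is 1134.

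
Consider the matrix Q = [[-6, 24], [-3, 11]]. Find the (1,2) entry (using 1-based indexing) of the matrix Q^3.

Characteristic polynomial: t^2 - 5t + 6 = (t - 3)(t - 2), so the eigenvalues are 2, 3.
t=3: eigenvector (-8, -3).
t=2: eigenvector (3, 1).
P = [[-8, 3], [-3, 1]], D = diag(3, 2), P⁻¹ = [[1, -3], [3, -8]].
Q³ = P·diag(27, 8)·P⁻¹ = [[-144, 456], [-57, 179]].
The requested entry is 456.

456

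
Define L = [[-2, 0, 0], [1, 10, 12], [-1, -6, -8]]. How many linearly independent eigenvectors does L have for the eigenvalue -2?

1

L + 2I = [[0, 0, 0], [1, 12, 12], [-1, -6, -6]].
This matrix has rank 2, so its null space has dimension 3 − 2 = 1.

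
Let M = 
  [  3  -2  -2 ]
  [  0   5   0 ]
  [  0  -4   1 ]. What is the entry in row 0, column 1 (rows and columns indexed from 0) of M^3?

-26

Characteristic polynomial: μ^3 - 9μ^2 + 23μ - 15 = (μ - 5)(μ - 3)(μ - 1), so the eigenvalues are 1, 3, 5.
μ=3: eigenvector (1, 0, 0).
μ=5: eigenvector (0, 1, -1).
μ=1: eigenvector (1, 0, 1).
P = [[1, 0, 1], [0, 1, 0], [0, -1, 1]], D = diag(3, 5, 1), P⁻¹ = [[1, -1, -1], [0, 1, 0], [0, 1, 1]].
M³ = P·diag(27, 125, 1)·P⁻¹ = [[27, -26, -26], [0, 125, 0], [0, -124, 1]].
The requested entry is -26.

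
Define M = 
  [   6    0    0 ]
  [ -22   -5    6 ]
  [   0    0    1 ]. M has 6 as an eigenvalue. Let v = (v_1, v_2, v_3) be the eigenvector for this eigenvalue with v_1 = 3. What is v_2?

M − 6I = [[0, 0, 0], [-22, -11, 6], [0, 0, -5]].
Solving (M − 6I)v = 0 gives the eigenspace spanned by (3, -6, 0).
With v_1 = 3, v = (3, -6, 0), so v_2 = -6.

-6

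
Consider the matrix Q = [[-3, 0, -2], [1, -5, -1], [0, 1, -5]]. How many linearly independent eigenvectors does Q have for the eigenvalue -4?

1

Q + 4I = [[1, 0, -2], [1, -1, -1], [0, 1, -1]].
This matrix has rank 2, so its null space has dimension 3 − 2 = 1.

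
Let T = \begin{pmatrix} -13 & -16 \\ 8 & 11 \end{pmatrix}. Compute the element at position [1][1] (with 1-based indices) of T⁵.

-6493

Characteristic polynomial: μ^2 + 2μ - 15 = (μ - 3)(μ + 5), so the eigenvalues are -5, 3.
μ=3: eigenvector (1, -1).
μ=-5: eigenvector (-2, 1).
P = [[1, -2], [-1, 1]], D = diag(3, -5), P⁻¹ = [[-1, -2], [-1, -1]].
T⁵ = P·diag(243, -3125)·P⁻¹ = [[-6493, -6736], [3368, 3611]].
The requested entry is -6493.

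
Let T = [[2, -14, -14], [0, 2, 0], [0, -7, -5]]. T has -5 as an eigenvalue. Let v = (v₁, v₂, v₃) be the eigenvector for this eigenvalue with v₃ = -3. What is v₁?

-6

T + 5I = [[7, -14, -14], [0, 7, 0], [0, -7, 0]].
Solving (T + 5I)v = 0 gives the eigenspace spanned by (-6, 0, -3).
With v₃ = -3, v = (-6, 0, -3), so v₁ = -6.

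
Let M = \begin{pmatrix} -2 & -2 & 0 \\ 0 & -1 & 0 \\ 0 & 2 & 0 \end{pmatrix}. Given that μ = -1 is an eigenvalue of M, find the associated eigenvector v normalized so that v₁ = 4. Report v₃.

M + 1I = [[-1, -2, 0], [0, 0, 0], [0, 2, 1]].
Solving (M + 1I)v = 0 gives the eigenspace spanned by (4, -2, 4).
With v₁ = 4, v = (4, -2, 4), so v₃ = 4.

4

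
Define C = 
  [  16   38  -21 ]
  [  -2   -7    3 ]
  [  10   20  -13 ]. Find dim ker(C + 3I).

1

C + 3I = [[19, 38, -21], [-2, -4, 3], [10, 20, -10]].
This matrix has rank 2, so its null space has dimension 3 − 2 = 1.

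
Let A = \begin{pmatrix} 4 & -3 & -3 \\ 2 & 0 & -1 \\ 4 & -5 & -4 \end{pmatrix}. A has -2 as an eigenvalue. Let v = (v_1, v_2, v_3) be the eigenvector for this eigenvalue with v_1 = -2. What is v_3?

A + 2I = [[6, -3, -3], [2, 2, -1], [4, -5, -2]].
Solving (A + 2I)v = 0 gives the eigenspace spanned by (-2, 0, -4).
With v_1 = -2, v = (-2, 0, -4), so v_3 = -4.

-4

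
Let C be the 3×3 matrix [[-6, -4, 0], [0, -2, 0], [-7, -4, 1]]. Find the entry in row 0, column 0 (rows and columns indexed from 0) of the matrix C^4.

1296

Characteristic polynomial: μ^3 + 7μ^2 + 4μ - 12 = (μ - 1)(μ + 2)(μ + 6), so the eigenvalues are -6, -2, 1.
μ=-6: eigenvector (1, 0, 1).
μ=-2: eigenvector (-1, 1, -1).
μ=1: eigenvector (0, 0, 1).
P = [[1, -1, 0], [0, 1, 0], [1, -1, 1]], D = diag(-6, -2, 1), P⁻¹ = [[1, 1, 0], [0, 1, 0], [-1, 0, 1]].
C⁴ = P·diag(1296, 16, 1)·P⁻¹ = [[1296, 1280, 0], [0, 16, 0], [1295, 1280, 1]].
The requested entry is 1296.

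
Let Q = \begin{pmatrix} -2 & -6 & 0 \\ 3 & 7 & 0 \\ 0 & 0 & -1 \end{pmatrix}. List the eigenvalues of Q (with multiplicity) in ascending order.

-1, 1, 4

Characteristic polynomial: p(μ) = μ^3 - 4μ^2 - μ + 4 = (μ - 4)(μ - 1)(μ + 1).
Roots (with multiplicity): -1, 1, 4.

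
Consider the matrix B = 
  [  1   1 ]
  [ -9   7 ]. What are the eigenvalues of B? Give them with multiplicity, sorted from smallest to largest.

Characteristic polynomial: p(μ) = μ^2 - 8μ + 16 = (μ - 4)^2.
Roots (with multiplicity): 4, 4.

4, 4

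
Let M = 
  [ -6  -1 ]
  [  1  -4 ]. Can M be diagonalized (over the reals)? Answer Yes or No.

Characteristic polynomial: p(μ) = μ^2 + 10μ + 25 = (μ + 5)^2.
μ = -5 has algebraic multiplicity 2; rank(M + 5I) = 1, so geometric multiplicity = 1.
Geometric multiplicity < algebraic multiplicity, so M is not diagonalizable.

No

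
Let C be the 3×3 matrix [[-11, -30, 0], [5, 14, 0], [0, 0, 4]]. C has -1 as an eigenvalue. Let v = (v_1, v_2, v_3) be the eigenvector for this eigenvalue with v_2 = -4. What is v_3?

0

C + 1I = [[-10, -30, 0], [5, 15, 0], [0, 0, 5]].
Solving (C + 1I)v = 0 gives the eigenspace spanned by (12, -4, 0).
With v_2 = -4, v = (12, -4, 0), so v_3 = 0.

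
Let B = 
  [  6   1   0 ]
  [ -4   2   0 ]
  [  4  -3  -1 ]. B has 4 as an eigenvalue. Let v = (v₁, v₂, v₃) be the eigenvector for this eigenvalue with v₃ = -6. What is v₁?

-3

B − 4I = [[2, 1, 0], [-4, -2, 0], [4, -3, -5]].
Solving (B − 4I)v = 0 gives the eigenspace spanned by (-3, 6, -6).
With v₃ = -6, v = (-3, 6, -6), so v₁ = -3.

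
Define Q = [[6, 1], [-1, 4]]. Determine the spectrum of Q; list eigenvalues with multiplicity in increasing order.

Characteristic polynomial: p(λ) = λ^2 - 10λ + 25 = (λ - 5)^2.
Roots (with multiplicity): 5, 5.

5, 5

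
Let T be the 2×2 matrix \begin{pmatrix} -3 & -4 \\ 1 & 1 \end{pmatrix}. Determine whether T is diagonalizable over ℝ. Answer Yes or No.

Characteristic polynomial: p(s) = s^2 + 2s + 1 = (s + 1)^2.
s = -1 has algebraic multiplicity 2; rank(T + 1I) = 1, so geometric multiplicity = 1.
Geometric multiplicity < algebraic multiplicity, so T is not diagonalizable.

No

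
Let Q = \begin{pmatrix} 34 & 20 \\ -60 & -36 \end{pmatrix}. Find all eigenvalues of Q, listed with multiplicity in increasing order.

-6, 4

Characteristic polynomial: p(s) = s^2 + 2s - 24 = (s - 4)(s + 6).
Roots (with multiplicity): -6, 4.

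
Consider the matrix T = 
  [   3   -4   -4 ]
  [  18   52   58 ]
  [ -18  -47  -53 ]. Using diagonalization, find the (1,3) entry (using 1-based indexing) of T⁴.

Characteristic polynomial: λ^3 - 2λ^2 - 33λ + 90 = (λ - 5)(λ - 3)(λ + 6), so the eigenvalues are -6, 3, 5.
λ=5: eigenvector (-2, 2, -1).
λ=-6: eigenvector (0, 1, -1).
λ=3: eigenvector (1, 2, -2).
P = [[-2, 0, 1], [2, 1, 2], [-1, -1, -2]], D = diag(5, -6, 3), P⁻¹ = [[0, 1, 1], [-2, -5, -6], [1, 2, 2]].
T⁴ = P·diag(625, 1296, 81)·P⁻¹ = [[81, -1088, -1088], [-2430, -4906, -6202], [2430, 5531, 6827]].
The requested entry is -1088.

-1088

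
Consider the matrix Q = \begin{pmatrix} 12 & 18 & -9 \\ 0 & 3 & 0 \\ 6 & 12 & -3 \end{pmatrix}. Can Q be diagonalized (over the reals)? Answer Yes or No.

Yes

Characteristic polynomial: p(λ) = λ^3 - 12λ^2 + 45λ - 54 = (λ - 6)(λ - 3)^2.
λ = 3 has algebraic multiplicity 2; rank(Q − 3I) = 1, so geometric multiplicity = 2.
Every eigenvalue has geometric = algebraic multiplicity, so Q is diagonalizable.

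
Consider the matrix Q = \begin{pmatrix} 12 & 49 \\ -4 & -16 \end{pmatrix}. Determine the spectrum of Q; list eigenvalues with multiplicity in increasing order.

Characteristic polynomial: p(r) = r^2 + 4r + 4 = (r + 2)^2.
Roots (with multiplicity): -2, -2.

-2, -2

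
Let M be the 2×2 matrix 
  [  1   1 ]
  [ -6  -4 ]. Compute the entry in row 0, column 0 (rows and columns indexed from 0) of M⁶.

-125

Characteristic polynomial: λ^2 + 3λ + 2 = (λ + 1)(λ + 2), so the eigenvalues are -2, -1.
λ=-2: eigenvector (-1, 3).
λ=-1: eigenvector (1, -2).
P = [[-1, 1], [3, -2]], D = diag(-2, -1), P⁻¹ = [[2, 1], [3, 1]].
M⁶ = P·diag(64, 1)·P⁻¹ = [[-125, -63], [378, 190]].
The requested entry is -125.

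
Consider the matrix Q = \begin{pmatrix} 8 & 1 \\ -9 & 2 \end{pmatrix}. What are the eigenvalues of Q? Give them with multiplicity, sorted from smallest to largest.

Characteristic polynomial: p(r) = r^2 - 10r + 25 = (r - 5)^2.
Roots (with multiplicity): 5, 5.

5, 5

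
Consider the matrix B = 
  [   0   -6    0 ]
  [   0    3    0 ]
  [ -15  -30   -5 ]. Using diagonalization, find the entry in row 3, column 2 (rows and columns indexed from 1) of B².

Characteristic polynomial: s^3 + 2s^2 - 15s = s(s - 3)(s + 5), so the eigenvalues are -5, 0, 3.
s=0: eigenvector (1, 0, -3).
s=3: eigenvector (-2, 1, 0).
s=-5: eigenvector (0, 0, 1).
P = [[1, -2, 0], [0, 1, 0], [-3, 0, 1]], D = diag(0, 3, -5), P⁻¹ = [[1, 2, 0], [0, 1, 0], [3, 6, 1]].
B² = P·diag(0, 9, 25)·P⁻¹ = [[0, -18, 0], [0, 9, 0], [75, 150, 25]].
The requested entry is 150.

150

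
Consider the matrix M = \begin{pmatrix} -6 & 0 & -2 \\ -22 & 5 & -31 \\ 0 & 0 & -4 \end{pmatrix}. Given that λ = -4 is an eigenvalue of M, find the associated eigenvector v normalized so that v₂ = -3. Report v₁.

M + 4I = [[-2, 0, -2], [-22, 9, -31], [0, 0, 0]].
Solving (M + 4I)v = 0 gives the eigenspace spanned by (3, -3, -3).
With v₂ = -3, v = (3, -3, -3), so v₁ = 3.

3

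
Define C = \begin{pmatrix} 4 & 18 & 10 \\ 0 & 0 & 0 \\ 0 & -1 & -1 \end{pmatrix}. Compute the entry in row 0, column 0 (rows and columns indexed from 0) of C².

16

Characteristic polynomial: t^3 - 3t^2 - 4t = t(t - 4)(t + 1), so the eigenvalues are -1, 0, 4.
t=4: eigenvector (1, 0, 0).
t=0: eigenvector (-2, 1, -1).
t=-1: eigenvector (-2, 0, 1).
P = [[1, -2, -2], [0, 1, 0], [0, -1, 1]], D = diag(4, 0, -1), P⁻¹ = [[1, 4, 2], [0, 1, 0], [0, 1, 1]].
C² = P·diag(16, 0, 1)·P⁻¹ = [[16, 62, 30], [0, 0, 0], [0, 1, 1]].
The requested entry is 16.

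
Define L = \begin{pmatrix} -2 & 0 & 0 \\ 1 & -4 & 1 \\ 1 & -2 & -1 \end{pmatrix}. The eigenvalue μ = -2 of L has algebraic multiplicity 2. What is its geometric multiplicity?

2

L + 2I = [[0, 0, 0], [1, -2, 1], [1, -2, 1]].
This matrix has rank 1, so its null space has dimension 3 − 1 = 2.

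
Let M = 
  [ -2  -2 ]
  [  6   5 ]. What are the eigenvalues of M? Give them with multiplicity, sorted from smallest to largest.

1, 2

Characteristic polynomial: p(t) = t^2 - 3t + 2 = (t - 2)(t - 1).
Roots (with multiplicity): 1, 2.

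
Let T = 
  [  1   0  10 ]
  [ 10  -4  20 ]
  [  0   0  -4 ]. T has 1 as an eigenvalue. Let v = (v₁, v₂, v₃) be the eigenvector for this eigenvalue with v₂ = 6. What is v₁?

3

T − 1I = [[0, 0, 10], [10, -5, 20], [0, 0, -5]].
Solving (T − 1I)v = 0 gives the eigenspace spanned by (3, 6, 0).
With v₂ = 6, v = (3, 6, 0), so v₁ = 3.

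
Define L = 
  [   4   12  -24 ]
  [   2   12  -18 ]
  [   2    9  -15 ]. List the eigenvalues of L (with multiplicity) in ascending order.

-2, 0, 3

Characteristic polynomial: p(t) = t^3 - t^2 - 6t = t(t - 3)(t + 2).
Roots (with multiplicity): -2, 0, 3.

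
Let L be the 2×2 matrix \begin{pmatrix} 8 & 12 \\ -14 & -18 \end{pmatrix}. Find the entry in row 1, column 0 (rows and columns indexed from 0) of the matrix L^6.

297920

Characteristic polynomial: t^2 + 10t + 24 = (t + 4)(t + 6), so the eigenvalues are -6, -4.
t=-4: eigenvector (1, -1).
t=-6: eigenvector (-6, 7).
P = [[1, -6], [-1, 7]], D = diag(-4, -6), P⁻¹ = [[7, 6], [1, 1]].
L⁶ = P·diag(4096, 46656)·P⁻¹ = [[-251264, -255360], [297920, 302016]].
The requested entry is 297920.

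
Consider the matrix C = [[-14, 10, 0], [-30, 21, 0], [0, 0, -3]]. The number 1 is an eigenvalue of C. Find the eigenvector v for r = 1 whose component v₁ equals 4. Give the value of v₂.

C − 1I = [[-15, 10, 0], [-30, 20, 0], [0, 0, -4]].
Solving (C − 1I)v = 0 gives the eigenspace spanned by (4, 6, 0).
With v₁ = 4, v = (4, 6, 0), so v₂ = 6.

6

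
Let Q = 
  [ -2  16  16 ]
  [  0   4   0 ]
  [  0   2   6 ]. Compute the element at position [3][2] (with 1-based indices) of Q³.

152

Characteristic polynomial: s^3 - 8s^2 + 4s + 48 = (s - 6)(s - 4)(s + 2), so the eigenvalues are -2, 4, 6.
s=-2: eigenvector (1, 0, 0).
s=6: eigenvector (2, 0, 1).
s=4: eigenvector (0, -1, 1).
P = [[1, 2, 0], [0, 0, -1], [0, 1, 1]], D = diag(-2, 6, 4), P⁻¹ = [[1, -2, -2], [0, 1, 1], [0, -1, 0]].
Q³ = P·diag(-8, 216, 64)·P⁻¹ = [[-8, 448, 448], [0, 64, 0], [0, 152, 216]].
The requested entry is 152.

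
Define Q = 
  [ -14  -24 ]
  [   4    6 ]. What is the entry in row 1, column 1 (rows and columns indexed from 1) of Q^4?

3856

Characteristic polynomial: λ^2 + 8λ + 12 = (λ + 2)(λ + 6), so the eigenvalues are -6, -2.
λ=-6: eigenvector (-3, 1).
λ=-2: eigenvector (2, -1).
P = [[-3, 2], [1, -1]], D = diag(-6, -2), P⁻¹ = [[-1, -2], [-1, -3]].
Q⁴ = P·diag(1296, 16)·P⁻¹ = [[3856, 7680], [-1280, -2544]].
The requested entry is 3856.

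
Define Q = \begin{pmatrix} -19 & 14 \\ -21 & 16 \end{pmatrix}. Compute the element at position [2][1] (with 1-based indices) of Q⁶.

Characteristic polynomial: t^2 + 3t - 10 = (t - 2)(t + 5), so the eigenvalues are -5, 2.
t=-5: eigenvector (1, 1).
t=2: eigenvector (2, 3).
P = [[1, 2], [1, 3]], D = diag(-5, 2), P⁻¹ = [[3, -2], [-1, 1]].
Q⁶ = P·diag(15625, 64)·P⁻¹ = [[46747, -31122], [46683, -31058]].
The requested entry is 46683.

46683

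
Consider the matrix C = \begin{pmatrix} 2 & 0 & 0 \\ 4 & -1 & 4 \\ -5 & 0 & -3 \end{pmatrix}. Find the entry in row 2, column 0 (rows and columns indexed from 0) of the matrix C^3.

-35

Characteristic polynomial: r^3 + 2r^2 - 5r - 6 = (r - 2)(r + 1)(r + 3), so the eigenvalues are -3, -1, 2.
r=-1: eigenvector (0, 1, 0).
r=2: eigenvector (1, 0, -1).
r=-3: eigenvector (0, -2, 1).
P = [[0, 1, 0], [1, 0, -2], [0, -1, 1]], D = diag(-1, 2, -3), P⁻¹ = [[2, 1, 2], [1, 0, 0], [1, 0, 1]].
C³ = P·diag(-1, 8, -27)·P⁻¹ = [[8, 0, 0], [52, -1, 52], [-35, 0, -27]].
The requested entry is -35.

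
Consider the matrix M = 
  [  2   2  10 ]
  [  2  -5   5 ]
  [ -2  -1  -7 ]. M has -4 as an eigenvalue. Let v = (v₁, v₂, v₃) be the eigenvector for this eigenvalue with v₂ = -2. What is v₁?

M + 4I = [[6, 2, 10], [2, -1, 5], [-2, -1, -3]].
Solving (M + 4I)v = 0 gives the eigenspace spanned by (4, -2, -2).
With v₂ = -2, v = (4, -2, -2), so v₁ = 4.

4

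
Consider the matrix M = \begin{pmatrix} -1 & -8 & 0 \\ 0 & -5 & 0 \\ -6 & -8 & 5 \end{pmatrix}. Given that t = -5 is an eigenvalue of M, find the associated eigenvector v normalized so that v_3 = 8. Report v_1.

8

M + 5I = [[4, -8, 0], [0, 0, 0], [-6, -8, 10]].
Solving (M + 5I)v = 0 gives the eigenspace spanned by (8, 4, 8).
With v_3 = 8, v = (8, 4, 8), so v_1 = 8.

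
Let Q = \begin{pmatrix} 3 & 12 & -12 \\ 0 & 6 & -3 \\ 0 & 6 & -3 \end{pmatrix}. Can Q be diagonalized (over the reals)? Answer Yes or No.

Yes

Characteristic polynomial: p(μ) = μ^3 - 6μ^2 + 9μ = μ(μ - 3)^2.
μ = 3 has algebraic multiplicity 2; rank(Q − 3I) = 1, so geometric multiplicity = 2.
Every eigenvalue has geometric = algebraic multiplicity, so Q is diagonalizable.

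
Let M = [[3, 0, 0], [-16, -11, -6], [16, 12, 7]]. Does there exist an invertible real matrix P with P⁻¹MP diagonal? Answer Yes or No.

Yes

Characteristic polynomial: p(μ) = μ^3 + μ^2 - 17μ + 15 = (μ - 3)(μ - 1)(μ + 5).
All 3 eigenvalues are distinct, so M is diagonalizable.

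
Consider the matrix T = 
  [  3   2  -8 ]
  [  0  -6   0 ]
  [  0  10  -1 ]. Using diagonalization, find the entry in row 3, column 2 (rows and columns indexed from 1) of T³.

430

Characteristic polynomial: λ^3 + 4λ^2 - 15λ - 18 = (λ - 3)(λ + 1)(λ + 6), so the eigenvalues are -6, -1, 3.
λ=3: eigenvector (1, 0, 0).
λ=-1: eigenvector (2, 0, 1).
λ=-6: eigenvector (-2, 1, -2).
P = [[1, 2, -2], [0, 0, 1], [0, 1, -2]], D = diag(3, -1, -6), P⁻¹ = [[1, -2, -2], [0, 2, 1], [0, 1, 0]].
T³ = P·diag(27, -1, -216)·P⁻¹ = [[27, 374, -56], [0, -216, 0], [0, 430, -1]].
The requested entry is 430.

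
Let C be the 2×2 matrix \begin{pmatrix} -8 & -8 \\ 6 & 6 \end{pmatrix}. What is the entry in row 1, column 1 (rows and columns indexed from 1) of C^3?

Characteristic polynomial: r^2 + 2r = r(r + 2), so the eigenvalues are -2, 0.
r=-2: eigenvector (4, -3).
r=0: eigenvector (-1, 1).
P = [[4, -1], [-3, 1]], D = diag(-2, 0), P⁻¹ = [[1, 1], [3, 4]].
C³ = P·diag(-8, 0)·P⁻¹ = [[-32, -32], [24, 24]].
The requested entry is -32.

-32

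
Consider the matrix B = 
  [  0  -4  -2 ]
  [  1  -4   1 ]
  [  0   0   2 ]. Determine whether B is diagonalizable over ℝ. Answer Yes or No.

No

Characteristic polynomial: p(λ) = λ^3 + 2λ^2 - 4λ - 8 = (λ - 2)(λ + 2)^2.
λ = -2 has algebraic multiplicity 2; rank(B + 2I) = 2, so geometric multiplicity = 1.
Geometric multiplicity < algebraic multiplicity, so B is not diagonalizable.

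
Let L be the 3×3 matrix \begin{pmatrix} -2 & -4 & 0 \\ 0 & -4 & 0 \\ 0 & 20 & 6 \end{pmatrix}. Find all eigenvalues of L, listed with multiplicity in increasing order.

Characteristic polynomial: p(μ) = μ^3 - 28μ - 48 = (μ - 6)(μ + 2)(μ + 4).
Roots (with multiplicity): -4, -2, 6.

-4, -2, 6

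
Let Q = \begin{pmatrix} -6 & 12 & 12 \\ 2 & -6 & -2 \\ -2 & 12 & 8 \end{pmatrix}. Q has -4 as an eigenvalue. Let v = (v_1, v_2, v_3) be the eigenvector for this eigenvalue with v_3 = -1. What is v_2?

Q + 4I = [[-2, 12, 12], [2, -2, -2], [-2, 12, 12]].
Solving (Q + 4I)v = 0 gives the eigenspace spanned by (0, 1, -1).
With v_3 = -1, v = (0, 1, -1), so v_2 = 1.

1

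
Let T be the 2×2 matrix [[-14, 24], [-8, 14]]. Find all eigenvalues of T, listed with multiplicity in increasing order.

-2, 2

Characteristic polynomial: p(s) = s^2 - 4 = (s - 2)(s + 2).
Roots (with multiplicity): -2, 2.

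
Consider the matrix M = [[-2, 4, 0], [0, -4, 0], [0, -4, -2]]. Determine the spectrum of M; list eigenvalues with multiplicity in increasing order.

-4, -2, -2

Characteristic polynomial: p(t) = t^3 + 8t^2 + 20t + 16 = (t + 2)^2(t + 4).
Roots (with multiplicity): -4, -2, -2.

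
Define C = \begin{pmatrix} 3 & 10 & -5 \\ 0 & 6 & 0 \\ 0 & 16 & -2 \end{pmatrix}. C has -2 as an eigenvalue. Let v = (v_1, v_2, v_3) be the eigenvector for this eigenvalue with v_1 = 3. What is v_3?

3

C + 2I = [[5, 10, -5], [0, 8, 0], [0, 16, 0]].
Solving (C + 2I)v = 0 gives the eigenspace spanned by (3, 0, 3).
With v_1 = 3, v = (3, 0, 3), so v_3 = 3.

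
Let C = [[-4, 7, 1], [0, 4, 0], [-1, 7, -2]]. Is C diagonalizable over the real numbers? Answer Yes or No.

Characteristic polynomial: p(t) = t^3 + 2t^2 - 15t - 36 = (t - 4)(t + 3)^2.
t = -3 has algebraic multiplicity 2; rank(C + 3I) = 2, so geometric multiplicity = 1.
Geometric multiplicity < algebraic multiplicity, so C is not diagonalizable.

No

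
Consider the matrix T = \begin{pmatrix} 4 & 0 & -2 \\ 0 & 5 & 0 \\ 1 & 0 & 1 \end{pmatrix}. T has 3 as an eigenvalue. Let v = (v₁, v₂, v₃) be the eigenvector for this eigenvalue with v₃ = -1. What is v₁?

-2

T − 3I = [[1, 0, -2], [0, 2, 0], [1, 0, -2]].
Solving (T − 3I)v = 0 gives the eigenspace spanned by (-2, 0, -1).
With v₃ = -1, v = (-2, 0, -1), so v₁ = -2.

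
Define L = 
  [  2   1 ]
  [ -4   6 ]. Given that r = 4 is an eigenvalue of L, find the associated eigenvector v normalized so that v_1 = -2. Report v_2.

L − 4I = [[-2, 1], [-4, 2]].
Solving (L − 4I)v = 0 gives the eigenspace spanned by (-2, -4).
With v_1 = -2, v = (-2, -4), so v_2 = -4.

-4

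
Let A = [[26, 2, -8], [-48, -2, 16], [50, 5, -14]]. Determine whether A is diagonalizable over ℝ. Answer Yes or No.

Characteristic polynomial: p(t) = t^3 - 10t^2 + 28t - 24 = (t - 6)(t - 2)^2.
t = 2 has algebraic multiplicity 2; rank(A − 2I) = 2, so geometric multiplicity = 1.
Geometric multiplicity < algebraic multiplicity, so A is not diagonalizable.

No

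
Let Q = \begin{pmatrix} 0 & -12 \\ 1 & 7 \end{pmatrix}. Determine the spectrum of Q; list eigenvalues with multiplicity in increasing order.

3, 4

Characteristic polynomial: p(r) = r^2 - 7r + 12 = (r - 4)(r - 3).
Roots (with multiplicity): 3, 4.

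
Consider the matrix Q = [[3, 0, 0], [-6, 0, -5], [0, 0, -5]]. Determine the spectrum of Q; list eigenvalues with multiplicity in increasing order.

-5, 0, 3

Characteristic polynomial: p(s) = s^3 + 2s^2 - 15s = s(s - 3)(s + 5).
Roots (with multiplicity): -5, 0, 3.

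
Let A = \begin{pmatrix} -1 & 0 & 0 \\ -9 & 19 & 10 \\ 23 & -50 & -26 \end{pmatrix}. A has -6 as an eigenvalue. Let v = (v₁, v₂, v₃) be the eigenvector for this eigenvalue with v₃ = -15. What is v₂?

A + 6I = [[5, 0, 0], [-9, 25, 10], [23, -50, -20]].
Solving (A + 6I)v = 0 gives the eigenspace spanned by (0, 6, -15).
With v₃ = -15, v = (0, 6, -15), so v₂ = 6.

6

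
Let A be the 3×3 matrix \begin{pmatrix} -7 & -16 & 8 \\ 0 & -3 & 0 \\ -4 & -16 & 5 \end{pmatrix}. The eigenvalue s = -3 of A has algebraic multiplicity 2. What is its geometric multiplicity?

2

A + 3I = [[-4, -16, 8], [0, 0, 0], [-4, -16, 8]].
This matrix has rank 1, so its null space has dimension 3 − 1 = 2.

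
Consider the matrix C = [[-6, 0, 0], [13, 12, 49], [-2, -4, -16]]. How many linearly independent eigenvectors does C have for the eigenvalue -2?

1

C + 2I = [[-4, 0, 0], [13, 14, 49], [-2, -4, -14]].
This matrix has rank 2, so its null space has dimension 3 − 2 = 1.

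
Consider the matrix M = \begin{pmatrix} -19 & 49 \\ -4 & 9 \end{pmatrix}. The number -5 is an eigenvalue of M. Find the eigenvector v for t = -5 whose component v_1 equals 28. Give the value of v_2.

8

M + 5I = [[-14, 49], [-4, 14]].
Solving (M + 5I)v = 0 gives the eigenspace spanned by (28, 8).
With v_1 = 28, v = (28, 8), so v_2 = 8.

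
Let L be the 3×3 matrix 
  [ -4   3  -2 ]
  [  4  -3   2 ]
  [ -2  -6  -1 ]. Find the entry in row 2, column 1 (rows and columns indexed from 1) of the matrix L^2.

-32

Characteristic polynomial: t^3 + 8t^2 + 15t = t(t + 3)(t + 5), so the eigenvalues are -5, -3, 0.
t=-3: eigenvector (1, -1, -2).
t=0: eigenvector (1, 0, -2).
t=-5: eigenvector (1, -1, -1).
P = [[1, 1, 1], [-1, 0, -1], [-2, -2, -1]], D = diag(-3, 0, -5), P⁻¹ = [[-2, -1, -1], [1, 1, 0], [2, 0, 1]].
L² = P·diag(9, 0, 25)·P⁻¹ = [[32, -9, 16], [-32, 9, -16], [-14, 18, -7]].
The requested entry is -32.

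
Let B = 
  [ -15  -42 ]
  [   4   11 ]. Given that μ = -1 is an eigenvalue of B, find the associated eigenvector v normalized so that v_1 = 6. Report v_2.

B + 1I = [[-14, -42], [4, 12]].
Solving (B + 1I)v = 0 gives the eigenspace spanned by (6, -2).
With v_1 = 6, v = (6, -2), so v_2 = -2.

-2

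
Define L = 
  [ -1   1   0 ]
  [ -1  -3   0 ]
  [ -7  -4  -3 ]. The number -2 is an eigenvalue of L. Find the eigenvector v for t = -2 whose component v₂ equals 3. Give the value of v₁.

-3

L + 2I = [[1, 1, 0], [-1, -1, 0], [-7, -4, -1]].
Solving (L + 2I)v = 0 gives the eigenspace spanned by (-3, 3, 9).
With v₂ = 3, v = (-3, 3, 9), so v₁ = -3.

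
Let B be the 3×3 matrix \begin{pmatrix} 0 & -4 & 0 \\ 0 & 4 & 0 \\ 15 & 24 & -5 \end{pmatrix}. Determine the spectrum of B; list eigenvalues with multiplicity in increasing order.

-5, 0, 4

Characteristic polynomial: p(λ) = λ^3 + λ^2 - 20λ = λ(λ - 4)(λ + 5).
Roots (with multiplicity): -5, 0, 4.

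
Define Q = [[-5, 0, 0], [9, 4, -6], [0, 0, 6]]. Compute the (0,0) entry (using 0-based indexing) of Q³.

-125

Characteristic polynomial: λ^3 - 5λ^2 - 26λ + 120 = (λ - 6)(λ - 4)(λ + 5), so the eigenvalues are -5, 4, 6.
λ=4: eigenvector (0, 1, 0).
λ=-5: eigenvector (1, -1, 0).
λ=6: eigenvector (0, -3, 1).
P = [[0, 1, 0], [1, -1, -3], [0, 0, 1]], D = diag(4, -5, 6), P⁻¹ = [[1, 1, 3], [1, 0, 0], [0, 0, 1]].
Q³ = P·diag(64, -125, 216)·P⁻¹ = [[-125, 0, 0], [189, 64, -456], [0, 0, 216]].
The requested entry is -125.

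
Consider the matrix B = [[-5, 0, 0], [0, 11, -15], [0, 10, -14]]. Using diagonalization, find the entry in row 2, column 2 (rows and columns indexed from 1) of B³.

Characteristic polynomial: s^3 + 8s^2 + 11s - 20 = (s - 1)(s + 4)(s + 5), so the eigenvalues are -5, -4, 1.
s=-5: eigenvector (1, 0, 0).
s=1: eigenvector (0, 3, 2).
s=-4: eigenvector (0, 1, 1).
P = [[1, 0, 0], [0, 3, 1], [0, 2, 1]], D = diag(-5, 1, -4), P⁻¹ = [[1, 0, 0], [0, 1, -1], [0, -2, 3]].
B³ = P·diag(-125, 1, -64)·P⁻¹ = [[-125, 0, 0], [0, 131, -195], [0, 130, -194]].
The requested entry is 131.

131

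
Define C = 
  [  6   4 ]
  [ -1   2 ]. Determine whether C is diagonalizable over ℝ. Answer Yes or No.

No

Characteristic polynomial: p(t) = t^2 - 8t + 16 = (t - 4)^2.
t = 4 has algebraic multiplicity 2; rank(C − 4I) = 1, so geometric multiplicity = 1.
Geometric multiplicity < algebraic multiplicity, so C is not diagonalizable.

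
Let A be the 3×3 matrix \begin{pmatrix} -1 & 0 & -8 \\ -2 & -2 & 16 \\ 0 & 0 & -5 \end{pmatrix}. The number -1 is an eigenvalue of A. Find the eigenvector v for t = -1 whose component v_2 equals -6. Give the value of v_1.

3

A + 1I = [[0, 0, -8], [-2, -1, 16], [0, 0, -4]].
Solving (A + 1I)v = 0 gives the eigenspace spanned by (3, -6, 0).
With v_2 = -6, v = (3, -6, 0), so v_1 = 3.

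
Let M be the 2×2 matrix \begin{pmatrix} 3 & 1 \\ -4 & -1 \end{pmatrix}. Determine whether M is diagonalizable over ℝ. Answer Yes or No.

No

Characteristic polynomial: p(r) = r^2 - 2r + 1 = (r - 1)^2.
r = 1 has algebraic multiplicity 2; rank(M − 1I) = 1, so geometric multiplicity = 1.
Geometric multiplicity < algebraic multiplicity, so M is not diagonalizable.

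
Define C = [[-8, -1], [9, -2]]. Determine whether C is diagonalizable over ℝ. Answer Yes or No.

No

Characteristic polynomial: p(r) = r^2 + 10r + 25 = (r + 5)^2.
r = -5 has algebraic multiplicity 2; rank(C + 5I) = 1, so geometric multiplicity = 1.
Geometric multiplicity < algebraic multiplicity, so C is not diagonalizable.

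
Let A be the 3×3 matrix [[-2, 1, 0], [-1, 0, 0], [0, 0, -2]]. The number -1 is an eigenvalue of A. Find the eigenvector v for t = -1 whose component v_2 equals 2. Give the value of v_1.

A + 1I = [[-1, 1, 0], [-1, 1, 0], [0, 0, -1]].
Solving (A + 1I)v = 0 gives the eigenspace spanned by (2, 2, 0).
With v_2 = 2, v = (2, 2, 0), so v_1 = 2.

2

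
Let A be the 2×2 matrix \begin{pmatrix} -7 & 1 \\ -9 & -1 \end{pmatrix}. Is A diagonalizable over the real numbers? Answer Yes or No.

No

Characteristic polynomial: p(λ) = λ^2 + 8λ + 16 = (λ + 4)^2.
λ = -4 has algebraic multiplicity 2; rank(A + 4I) = 1, so geometric multiplicity = 1.
Geometric multiplicity < algebraic multiplicity, so A is not diagonalizable.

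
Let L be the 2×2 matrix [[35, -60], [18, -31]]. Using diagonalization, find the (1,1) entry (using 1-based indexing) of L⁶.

Characteristic polynomial: λ^2 - 4λ - 5 = (λ - 5)(λ + 1), so the eigenvalues are -1, 5.
λ=5: eigenvector (2, 1).
λ=-1: eigenvector (-5, -3).
P = [[2, -5], [1, -3]], D = diag(5, -1), P⁻¹ = [[3, -5], [1, -2]].
L⁶ = P·diag(15625, 1)·P⁻¹ = [[93745, -156240], [46872, -78119]].
The requested entry is 93745.

93745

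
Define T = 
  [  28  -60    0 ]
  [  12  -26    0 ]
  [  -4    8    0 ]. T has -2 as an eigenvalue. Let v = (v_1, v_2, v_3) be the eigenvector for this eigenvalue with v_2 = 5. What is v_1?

10

T + 2I = [[30, -60, 0], [12, -24, 0], [-4, 8, 2]].
Solving (T + 2I)v = 0 gives the eigenspace spanned by (10, 5, 0).
With v_2 = 5, v = (10, 5, 0), so v_1 = 10.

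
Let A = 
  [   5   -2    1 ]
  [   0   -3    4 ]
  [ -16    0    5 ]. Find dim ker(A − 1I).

A − 1I = [[4, -2, 1], [0, -4, 4], [-16, 0, 4]].
This matrix has rank 2, so its null space has dimension 3 − 2 = 1.

1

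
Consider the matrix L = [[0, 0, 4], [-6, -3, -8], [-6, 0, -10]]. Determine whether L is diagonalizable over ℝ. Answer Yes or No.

Characteristic polynomial: p(λ) = λ^3 + 13λ^2 + 54λ + 72 = (λ + 3)(λ + 4)(λ + 6).
All 3 eigenvalues are distinct, so L is diagonalizable.

Yes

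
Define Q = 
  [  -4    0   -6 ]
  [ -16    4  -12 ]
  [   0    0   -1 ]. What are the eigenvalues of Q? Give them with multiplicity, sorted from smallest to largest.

-4, -1, 4

Characteristic polynomial: p(μ) = μ^3 + μ^2 - 16μ - 16 = (μ - 4)(μ + 1)(μ + 4).
Roots (with multiplicity): -4, -1, 4.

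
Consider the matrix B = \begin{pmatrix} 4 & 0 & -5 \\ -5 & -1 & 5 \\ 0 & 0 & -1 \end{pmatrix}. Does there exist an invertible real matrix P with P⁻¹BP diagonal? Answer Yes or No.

Yes

Characteristic polynomial: p(r) = r^3 - 2r^2 - 7r - 4 = (r - 4)(r + 1)^2.
r = -1 has algebraic multiplicity 2; rank(B + 1I) = 1, so geometric multiplicity = 2.
Every eigenvalue has geometric = algebraic multiplicity, so B is diagonalizable.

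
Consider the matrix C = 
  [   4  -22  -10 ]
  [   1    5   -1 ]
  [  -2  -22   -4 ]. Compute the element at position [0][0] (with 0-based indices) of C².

14

Characteristic polynomial: r^3 - 5r^2 - 36r + 180 = (r - 6)(r - 5)(r + 6), so the eigenvalues are -6, 5, 6.
r=6: eigenvector (-1, 1, -2).
r=5: eigenvector (-2, 1, -2).
r=-6: eigenvector (1, 0, 1).
P = [[-1, -2, 1], [1, 1, 0], [-2, -2, 1]], D = diag(6, 5, -6), P⁻¹ = [[1, 0, -1], [-1, 1, 1], [0, 2, 1]].
C² = P·diag(36, 25, 36)·P⁻¹ = [[14, 22, 22], [11, 25, -11], [-22, 22, 58]].
The requested entry is 14.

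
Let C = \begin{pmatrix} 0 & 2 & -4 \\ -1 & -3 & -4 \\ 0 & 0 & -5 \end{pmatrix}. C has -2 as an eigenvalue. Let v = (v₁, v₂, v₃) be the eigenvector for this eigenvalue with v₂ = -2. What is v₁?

C + 2I = [[2, 2, -4], [-1, -1, -4], [0, 0, -3]].
Solving (C + 2I)v = 0 gives the eigenspace spanned by (2, -2, 0).
With v₂ = -2, v = (2, -2, 0), so v₁ = 2.

2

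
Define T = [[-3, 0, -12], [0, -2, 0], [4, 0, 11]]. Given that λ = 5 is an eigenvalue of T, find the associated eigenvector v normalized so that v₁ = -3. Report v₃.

2

T − 5I = [[-8, 0, -12], [0, -7, 0], [4, 0, 6]].
Solving (T − 5I)v = 0 gives the eigenspace spanned by (-3, 0, 2).
With v₁ = -3, v = (-3, 0, 2), so v₃ = 2.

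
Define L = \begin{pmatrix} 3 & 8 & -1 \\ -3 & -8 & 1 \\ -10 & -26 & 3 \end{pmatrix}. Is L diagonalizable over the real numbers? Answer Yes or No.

Characteristic polynomial: p(r) = r^3 + 2r^2 + r = r(r + 1)^2.
r = -1 has algebraic multiplicity 2; rank(L + 1I) = 2, so geometric multiplicity = 1.
Geometric multiplicity < algebraic multiplicity, so L is not diagonalizable.

No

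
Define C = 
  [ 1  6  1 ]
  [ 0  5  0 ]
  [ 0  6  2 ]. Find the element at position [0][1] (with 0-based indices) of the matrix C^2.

Characteristic polynomial: μ^3 - 8μ^2 + 17μ - 10 = (μ - 5)(μ - 2)(μ - 1), so the eigenvalues are 1, 2, 5.
μ=1: eigenvector (1, 0, 0).
μ=5: eigenvector (2, 1, 2).
μ=2: eigenvector (1, 0, 1).
P = [[1, 2, 1], [0, 1, 0], [0, 2, 1]], D = diag(1, 5, 2), P⁻¹ = [[1, 0, -1], [0, 1, 0], [0, -2, 1]].
C² = P·diag(1, 25, 4)·P⁻¹ = [[1, 42, 3], [0, 25, 0], [0, 42, 4]].
The requested entry is 42.

42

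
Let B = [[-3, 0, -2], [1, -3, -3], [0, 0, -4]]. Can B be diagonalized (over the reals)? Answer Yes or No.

Characteristic polynomial: p(r) = r^3 + 10r^2 + 33r + 36 = (r + 3)^2(r + 4).
r = -3 has algebraic multiplicity 2; rank(B + 3I) = 2, so geometric multiplicity = 1.
Geometric multiplicity < algebraic multiplicity, so B is not diagonalizable.

No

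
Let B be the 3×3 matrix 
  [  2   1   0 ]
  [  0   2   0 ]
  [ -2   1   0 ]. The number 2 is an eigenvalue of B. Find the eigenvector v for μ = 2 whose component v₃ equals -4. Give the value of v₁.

4

B − 2I = [[0, 1, 0], [0, 0, 0], [-2, 1, -2]].
Solving (B − 2I)v = 0 gives the eigenspace spanned by (4, 0, -4).
With v₃ = -4, v = (4, 0, -4), so v₁ = 4.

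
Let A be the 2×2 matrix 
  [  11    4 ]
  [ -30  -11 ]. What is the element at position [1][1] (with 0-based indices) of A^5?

-11

Characteristic polynomial: μ^2 - 1 = (μ - 1)(μ + 1), so the eigenvalues are -1, 1.
μ=-1: eigenvector (1, -3).
μ=1: eigenvector (2, -5).
P = [[1, 2], [-3, -5]], D = diag(-1, 1), P⁻¹ = [[-5, -2], [3, 1]].
A⁵ = P·diag(-1, 1)·P⁻¹ = [[11, 4], [-30, -11]].
The requested entry is -11.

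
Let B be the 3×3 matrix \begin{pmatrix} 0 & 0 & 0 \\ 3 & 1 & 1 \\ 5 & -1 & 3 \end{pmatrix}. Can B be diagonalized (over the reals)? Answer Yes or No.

No

Characteristic polynomial: p(μ) = μ^3 - 4μ^2 + 4μ = μ(μ - 2)^2.
μ = 2 has algebraic multiplicity 2; rank(B − 2I) = 2, so geometric multiplicity = 1.
Geometric multiplicity < algebraic multiplicity, so B is not diagonalizable.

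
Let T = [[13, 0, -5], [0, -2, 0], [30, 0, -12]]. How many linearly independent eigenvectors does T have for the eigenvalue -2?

T + 2I = [[15, 0, -5], [0, 0, 0], [30, 0, -10]].
This matrix has rank 1, so its null space has dimension 3 − 1 = 2.

2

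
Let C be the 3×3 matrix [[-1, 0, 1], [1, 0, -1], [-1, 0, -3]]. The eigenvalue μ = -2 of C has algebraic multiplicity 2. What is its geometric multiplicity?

1

C + 2I = [[1, 0, 1], [1, 2, -1], [-1, 0, -1]].
This matrix has rank 2, so its null space has dimension 3 − 2 = 1.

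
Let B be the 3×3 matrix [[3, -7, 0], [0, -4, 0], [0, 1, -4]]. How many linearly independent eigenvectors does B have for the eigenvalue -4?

B + 4I = [[7, -7, 0], [0, 0, 0], [0, 1, 0]].
This matrix has rank 2, so its null space has dimension 3 − 2 = 1.

1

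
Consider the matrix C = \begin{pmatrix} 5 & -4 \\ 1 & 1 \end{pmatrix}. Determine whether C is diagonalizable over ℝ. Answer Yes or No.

Characteristic polynomial: p(s) = s^2 - 6s + 9 = (s - 3)^2.
s = 3 has algebraic multiplicity 2; rank(C − 3I) = 1, so geometric multiplicity = 1.
Geometric multiplicity < algebraic multiplicity, so C is not diagonalizable.

No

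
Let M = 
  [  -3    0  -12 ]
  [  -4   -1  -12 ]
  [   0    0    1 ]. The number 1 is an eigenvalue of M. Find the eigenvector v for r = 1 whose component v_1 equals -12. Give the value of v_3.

4

M − 1I = [[-4, 0, -12], [-4, -2, -12], [0, 0, 0]].
Solving (M − 1I)v = 0 gives the eigenspace spanned by (-12, 0, 4).
With v_1 = -12, v = (-12, 0, 4), so v_3 = 4.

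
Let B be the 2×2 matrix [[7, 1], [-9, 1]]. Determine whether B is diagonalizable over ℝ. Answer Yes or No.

No

Characteristic polynomial: p(s) = s^2 - 8s + 16 = (s - 4)^2.
s = 4 has algebraic multiplicity 2; rank(B − 4I) = 1, so geometric multiplicity = 1.
Geometric multiplicity < algebraic multiplicity, so B is not diagonalizable.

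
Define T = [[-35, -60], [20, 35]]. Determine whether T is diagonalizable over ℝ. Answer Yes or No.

Yes

Characteristic polynomial: p(r) = r^2 - 25 = (r - 5)(r + 5).
All 2 eigenvalues are distinct, so T is diagonalizable.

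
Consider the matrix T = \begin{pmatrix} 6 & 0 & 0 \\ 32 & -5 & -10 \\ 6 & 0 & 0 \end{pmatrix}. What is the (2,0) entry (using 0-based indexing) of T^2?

Characteristic polynomial: λ^3 - λ^2 - 30λ = λ(λ - 6)(λ + 5), so the eigenvalues are -5, 0, 6.
λ=-5: eigenvector (0, 1, 0).
λ=6: eigenvector (1, 2, 1).
λ=0: eigenvector (0, -2, 1).
P = [[0, 1, 0], [1, 2, -2], [0, 1, 1]], D = diag(-5, 6, 0), P⁻¹ = [[-4, 1, 2], [1, 0, 0], [-1, 0, 1]].
T² = P·diag(25, 36, 0)·P⁻¹ = [[36, 0, 0], [-28, 25, 50], [36, 0, 0]].
The requested entry is 36.

36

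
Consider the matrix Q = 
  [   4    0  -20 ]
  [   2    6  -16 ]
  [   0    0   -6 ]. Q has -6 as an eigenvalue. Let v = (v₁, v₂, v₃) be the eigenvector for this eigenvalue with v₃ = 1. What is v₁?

2

Q + 6I = [[10, 0, -20], [2, 12, -16], [0, 0, 0]].
Solving (Q + 6I)v = 0 gives the eigenspace spanned by (2, 1, 1).
With v₃ = 1, v = (2, 1, 1), so v₁ = 2.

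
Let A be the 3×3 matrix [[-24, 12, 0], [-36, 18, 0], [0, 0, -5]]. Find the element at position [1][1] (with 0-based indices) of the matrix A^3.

648

Characteristic polynomial: s^3 + 11s^2 + 30s = s(s + 5)(s + 6), so the eigenvalues are -6, -5, 0.
s=0: eigenvector (1, 2, 0).
s=-6: eigenvector (-2, -3, 0).
s=-5: eigenvector (0, 0, 1).
P = [[1, -2, 0], [2, -3, 0], [0, 0, 1]], D = diag(0, -6, -5), P⁻¹ = [[-3, 2, 0], [-2, 1, 0], [0, 0, 1]].
A³ = P·diag(0, -216, -125)·P⁻¹ = [[-864, 432, 0], [-1296, 648, 0], [0, 0, -125]].
The requested entry is 648.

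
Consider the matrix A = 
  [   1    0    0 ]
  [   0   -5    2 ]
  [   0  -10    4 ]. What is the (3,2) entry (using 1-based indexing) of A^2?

Characteristic polynomial: t^3 - t = t(t - 1)(t + 1), so the eigenvalues are -1, 0, 1.
t=0: eigenvector (0, 2, 5).
t=-1: eigenvector (0, 1, 2).
t=1: eigenvector (1, 0, 0).
P = [[0, 0, 1], [2, 1, 0], [5, 2, 0]], D = diag(0, -1, 1), P⁻¹ = [[0, -2, 1], [0, 5, -2], [1, 0, 0]].
A² = P·diag(0, 1, 1)·P⁻¹ = [[1, 0, 0], [0, 5, -2], [0, 10, -4]].
The requested entry is 10.

10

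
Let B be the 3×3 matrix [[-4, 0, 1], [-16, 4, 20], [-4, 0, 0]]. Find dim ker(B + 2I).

1

B + 2I = [[-2, 0, 1], [-16, 6, 20], [-4, 0, 2]].
This matrix has rank 2, so its null space has dimension 3 − 2 = 1.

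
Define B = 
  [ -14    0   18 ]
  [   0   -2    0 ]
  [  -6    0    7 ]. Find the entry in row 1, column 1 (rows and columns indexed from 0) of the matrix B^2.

4

Characteristic polynomial: t^3 + 9t^2 + 24t + 20 = (t + 2)^2(t + 5), so the eigenvalues are -5, -2, -2.
t=-2: eigenvector (-3, 0, -2).
t=-2: eigenvector (0, 1, 0).
t=-5: eigenvector (2, 0, 1).
P = [[-3, 0, 2], [0, 1, 0], [-2, 0, 1]], D = diag(-2, -2, -5), P⁻¹ = [[1, 0, -2], [0, 1, 0], [2, 0, -3]].
B² = P·diag(4, 4, 25)·P⁻¹ = [[88, 0, -126], [0, 4, 0], [42, 0, -59]].
The requested entry is 4.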